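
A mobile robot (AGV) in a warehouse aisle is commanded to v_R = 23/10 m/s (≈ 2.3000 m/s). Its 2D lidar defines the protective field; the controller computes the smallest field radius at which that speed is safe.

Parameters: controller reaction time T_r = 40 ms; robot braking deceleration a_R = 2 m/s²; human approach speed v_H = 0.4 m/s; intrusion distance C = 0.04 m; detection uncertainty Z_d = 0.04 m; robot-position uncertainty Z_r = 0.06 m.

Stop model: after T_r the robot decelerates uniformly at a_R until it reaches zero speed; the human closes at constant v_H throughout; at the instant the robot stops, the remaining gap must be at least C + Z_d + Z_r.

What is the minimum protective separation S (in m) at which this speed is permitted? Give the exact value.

stop time T_s = (23/10)/2 = 1.1500 s
reaction-phase robot travel = 2.3000·0.0400 = 0.0920 m
robot under decel: 2.3000²/(2·2.0000) = 1.3225 m
human closes 0.4000·1.1900 = 0.4760 m
residual clearance needed = 0.0400+0.0400+0.0600 = 0.1400 m
S_min ≈ 0.0920+1.3225+0.4760+0.1400  ⇒  S_min = 4061/2000 m

S_min = 4061/2000 m = 2.0305 m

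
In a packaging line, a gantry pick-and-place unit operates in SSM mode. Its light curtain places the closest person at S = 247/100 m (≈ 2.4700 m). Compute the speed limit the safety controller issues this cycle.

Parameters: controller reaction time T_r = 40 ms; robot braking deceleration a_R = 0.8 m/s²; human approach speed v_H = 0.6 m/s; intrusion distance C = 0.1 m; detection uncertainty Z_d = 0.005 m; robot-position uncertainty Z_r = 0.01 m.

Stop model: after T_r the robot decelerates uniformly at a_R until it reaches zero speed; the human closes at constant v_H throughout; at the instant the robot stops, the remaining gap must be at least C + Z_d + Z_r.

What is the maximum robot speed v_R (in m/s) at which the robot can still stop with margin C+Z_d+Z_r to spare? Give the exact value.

quadratic (5/8)·v² + (79/100)·v + (-2331/1000) = 0
  disc = (79/100)² − 4·(5/8)·(-2331/1000) = 16129/2500 ; √disc = 127/50
  v_R = (−(79/100) + 127/50) / (2·(5/8)) = 7/5 m/s
check:
braking lasts T_s = (7/5)/(4/5) = 1.7500 s
reaction-phase robot travel = 1.4000·0.0400 = 0.0560 m
braking distance = 1.4000²/(2·0.8000) = 1.2250 m
human over T_r+T_s: 0.6000·(0.0400+1.7500) = 1.0740 m
C+Z_d+Z_r = 0.1000+0.0050+0.0100 = 0.1150 m
sum ≈ 0.0560+1.2250+1.0740+0.1150 ≈ 2.4700 m = S ✓

v_R_max = 7/5 m/s = 1.4000 m/s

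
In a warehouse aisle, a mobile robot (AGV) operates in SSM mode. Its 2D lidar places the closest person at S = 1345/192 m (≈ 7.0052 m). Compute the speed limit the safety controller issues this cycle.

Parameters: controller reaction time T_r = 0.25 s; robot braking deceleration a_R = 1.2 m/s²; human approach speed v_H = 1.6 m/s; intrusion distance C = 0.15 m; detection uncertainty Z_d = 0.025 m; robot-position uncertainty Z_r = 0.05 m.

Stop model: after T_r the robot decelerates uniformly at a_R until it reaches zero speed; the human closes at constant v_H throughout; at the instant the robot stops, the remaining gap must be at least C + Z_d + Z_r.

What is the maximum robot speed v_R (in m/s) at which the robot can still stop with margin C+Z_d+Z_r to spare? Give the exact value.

v_R_max = 49/20 m/s = 2.4500 m/s

at the boundary: (5/12)·v² + (19/12)·v + (-1225/192) = 0
  disc = (19/12)² − 4·(5/12)·(-1225/192) = 841/64 ; √disc = 29/8
  v_R = (−(19/12) + 29/8) / (2·(5/12)) = 49/20 m/s
check:
braking lasts T_s = (49/20)/(6/5) = 2.0417 s
robot covers v_R·T_r = 2.4500·0.2500 = 0.6125 m before braking
robot under decel: 2.4500²/(2·1.2000) = 2.5010 m
human over T_r+T_s: 1.6000·(0.2500+2.0417) = 3.6667 m
residual clearance needed = 0.1500+0.0250+0.0500 = 0.2250 m
sum ≈ 0.6125+2.5010+3.6667+0.2250 ≈ 7.0052 m = S ✓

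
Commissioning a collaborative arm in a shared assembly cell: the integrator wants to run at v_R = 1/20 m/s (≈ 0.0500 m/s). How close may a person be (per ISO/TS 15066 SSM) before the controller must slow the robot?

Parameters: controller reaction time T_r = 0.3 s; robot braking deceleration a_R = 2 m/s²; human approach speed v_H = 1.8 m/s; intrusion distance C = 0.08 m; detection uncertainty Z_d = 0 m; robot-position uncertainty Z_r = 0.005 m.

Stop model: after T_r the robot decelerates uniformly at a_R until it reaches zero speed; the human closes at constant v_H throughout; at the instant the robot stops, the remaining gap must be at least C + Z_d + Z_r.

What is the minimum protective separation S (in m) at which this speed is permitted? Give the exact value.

stop time T_s = (1/20)/2 = 0.0250 s
robot in T_r: 0.0500·0.3000 = 0.0150 m
robot under decel: 0.0500²/(2·2.0000) = 0.0006 m
human closes 1.8000·0.3250 = 0.5850 m
residual clearance needed = 0.0800+0.0000+0.0050 = 0.0850 m
S_min ≈ 0.0150+0.0006+0.5850+0.0850  ⇒  S_min = 1097/1600 m

S_min = 1097/1600 m = 0.6856 m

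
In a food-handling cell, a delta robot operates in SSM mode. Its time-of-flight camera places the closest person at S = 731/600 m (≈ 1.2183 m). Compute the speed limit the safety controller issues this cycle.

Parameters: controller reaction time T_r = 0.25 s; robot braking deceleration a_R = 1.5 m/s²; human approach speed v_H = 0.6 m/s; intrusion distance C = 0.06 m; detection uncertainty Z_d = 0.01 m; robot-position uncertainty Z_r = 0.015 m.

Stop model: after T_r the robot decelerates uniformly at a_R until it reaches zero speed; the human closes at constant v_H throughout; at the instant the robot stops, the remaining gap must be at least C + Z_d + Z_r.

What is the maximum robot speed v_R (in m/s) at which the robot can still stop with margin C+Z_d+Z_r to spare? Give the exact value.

collect terms ⇒ (1/3)·v_R² + (13/20)·v_R + (-59/60) = 0
  disc = (13/20)² − 4·(1/3)·(-59/60) = 6241/3600 ; √disc = 79/60
  v_R = (−(13/20) + 79/60) / (2·(1/3)) = 1 m/s
check:
braking lasts T_s = 1/(3/2) = 0.6667 s
robot covers v_R·T_r = 1.0000·0.2500 = 0.2500 m before braking
robot under decel: 1.0000²/(2·1.5000) = 0.3333 m
human closes 0.6000·0.9167 = 0.5500 m
residual clearance needed = 0.0600+0.0100+0.0150 = 0.0850 m
sum ≈ 0.2500+0.3333+0.5500+0.0850 ≈ 1.2183 m = S ✓

v_R_max = 1 m/s = 1.0000 m/s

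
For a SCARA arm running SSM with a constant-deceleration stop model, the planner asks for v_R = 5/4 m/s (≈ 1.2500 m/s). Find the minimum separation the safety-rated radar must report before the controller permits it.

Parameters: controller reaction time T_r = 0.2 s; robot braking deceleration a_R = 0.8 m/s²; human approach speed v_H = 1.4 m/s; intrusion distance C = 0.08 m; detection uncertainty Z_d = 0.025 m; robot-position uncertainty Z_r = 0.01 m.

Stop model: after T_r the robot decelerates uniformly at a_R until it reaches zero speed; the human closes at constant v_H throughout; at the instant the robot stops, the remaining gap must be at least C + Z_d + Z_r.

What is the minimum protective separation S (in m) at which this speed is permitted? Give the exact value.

S_min = 12189/3200 m = 3.8091 m

braking lasts T_s = (5/4)/(4/5) = 1.5625 s
reaction-phase robot travel = 1.2500·0.2000 = 0.2500 m
robot covers 1.2500·1.5625 − ½·0.8000·1.5625² = 0.9766 m while stopping
human over T_r+T_s: 1.4000·(0.2000+1.5625) = 2.4675 m
residual clearance needed = 0.0800+0.0250+0.0100 = 0.1150 m
S_min ≈ 0.2500+0.9766+2.4675+0.1150  ⇒  S_min = 12189/3200 m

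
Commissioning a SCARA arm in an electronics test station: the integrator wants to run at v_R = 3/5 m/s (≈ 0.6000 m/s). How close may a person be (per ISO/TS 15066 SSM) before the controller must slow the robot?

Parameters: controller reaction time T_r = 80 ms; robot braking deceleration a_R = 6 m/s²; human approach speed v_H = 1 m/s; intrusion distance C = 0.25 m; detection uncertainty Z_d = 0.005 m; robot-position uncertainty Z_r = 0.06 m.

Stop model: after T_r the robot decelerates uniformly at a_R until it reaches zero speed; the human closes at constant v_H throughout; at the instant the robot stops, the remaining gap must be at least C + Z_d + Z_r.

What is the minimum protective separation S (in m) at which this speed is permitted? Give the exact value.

S_min = 573/1000 m = 0.5730 m

braking lasts T_s = (3/5)/6 = 0.1000 s
robot in T_r: 0.6000·0.0800 = 0.0480 m
robot under decel: 0.6000²/(2·6.0000) = 0.0300 m
human over T_r+T_s: 1.0000·(0.0800+0.1000) = 0.1800 m
margins: 0.2500+0.0050+0.0600 = 0.3150 m
S_min ≈ 0.0480+0.0300+0.1800+0.3150  ⇒  S_min = 573/1000 m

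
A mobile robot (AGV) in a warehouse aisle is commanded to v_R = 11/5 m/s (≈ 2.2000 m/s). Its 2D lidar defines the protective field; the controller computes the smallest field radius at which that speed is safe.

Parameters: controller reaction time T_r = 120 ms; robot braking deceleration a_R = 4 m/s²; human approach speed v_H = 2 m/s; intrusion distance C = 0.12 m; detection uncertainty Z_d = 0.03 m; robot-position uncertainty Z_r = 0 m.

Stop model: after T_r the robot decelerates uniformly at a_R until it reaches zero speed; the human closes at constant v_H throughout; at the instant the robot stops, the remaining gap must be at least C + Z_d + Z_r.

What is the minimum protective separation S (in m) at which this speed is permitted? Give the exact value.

S_min = 2359/1000 m = 2.3590 m

braking lasts T_s = (11/5)/4 = 0.5500 s
robot covers v_R·T_r = 2.2000·0.1200 = 0.2640 m before braking
robot under decel: 2.2000²/(2·4.0000) = 0.6050 m
person approaches 2.0000·(0.1200+0.5500) = 1.3400 m
residual clearance needed = 0.1200+0.0300+0.0000 = 0.1500 m
S_min ≈ 0.2640+0.6050+1.3400+0.1500  ⇒  S_min = 2359/1000 m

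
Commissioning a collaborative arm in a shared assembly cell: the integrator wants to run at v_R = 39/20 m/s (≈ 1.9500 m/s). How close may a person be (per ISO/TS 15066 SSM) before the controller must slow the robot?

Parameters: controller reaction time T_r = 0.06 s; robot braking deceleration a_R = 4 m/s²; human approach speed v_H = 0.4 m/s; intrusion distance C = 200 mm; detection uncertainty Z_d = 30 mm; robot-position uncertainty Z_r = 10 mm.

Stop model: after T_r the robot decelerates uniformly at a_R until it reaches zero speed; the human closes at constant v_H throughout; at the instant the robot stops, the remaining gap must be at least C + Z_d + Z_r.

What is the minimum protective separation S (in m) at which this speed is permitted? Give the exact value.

stop time T_s = (39/20)/4 = 0.4875 s
reaction-phase robot travel = 1.9500·0.0600 = 0.1170 m
braking distance = 1.9500²/(2·4.0000) = 0.4753 m
person approaches 0.4000·(0.0600+0.4875) = 0.2190 m
C+Z_d+Z_r = 0.2000+0.0300+0.0100 = 0.2400 m
S_min ≈ 0.1170+0.4753+0.2190+0.2400  ⇒  S_min = 16821/16000 m

S_min = 16821/16000 m = 1.0513 m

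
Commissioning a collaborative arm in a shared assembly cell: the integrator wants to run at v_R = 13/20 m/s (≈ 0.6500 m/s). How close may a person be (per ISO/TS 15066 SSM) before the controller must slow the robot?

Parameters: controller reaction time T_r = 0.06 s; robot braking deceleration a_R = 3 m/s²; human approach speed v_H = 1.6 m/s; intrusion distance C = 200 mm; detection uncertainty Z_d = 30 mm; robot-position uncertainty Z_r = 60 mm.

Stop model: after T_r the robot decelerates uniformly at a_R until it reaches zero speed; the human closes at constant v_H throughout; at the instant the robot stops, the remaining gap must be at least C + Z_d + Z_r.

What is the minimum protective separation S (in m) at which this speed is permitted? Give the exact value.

S_min = 2021/2400 m = 0.8421 m

stop time T_s = (13/20)/3 = 0.2167 s
reaction-phase robot travel = 0.6500·0.0600 = 0.0390 m
robot under decel: 0.6500²/(2·3.0000) = 0.0704 m
human closes 1.6000·0.2767 = 0.4427 m
residual clearance needed = 0.2000+0.0300+0.0600 = 0.2900 m
S_min ≈ 0.0390+0.0704+0.4427+0.2900  ⇒  S_min = 2021/2400 m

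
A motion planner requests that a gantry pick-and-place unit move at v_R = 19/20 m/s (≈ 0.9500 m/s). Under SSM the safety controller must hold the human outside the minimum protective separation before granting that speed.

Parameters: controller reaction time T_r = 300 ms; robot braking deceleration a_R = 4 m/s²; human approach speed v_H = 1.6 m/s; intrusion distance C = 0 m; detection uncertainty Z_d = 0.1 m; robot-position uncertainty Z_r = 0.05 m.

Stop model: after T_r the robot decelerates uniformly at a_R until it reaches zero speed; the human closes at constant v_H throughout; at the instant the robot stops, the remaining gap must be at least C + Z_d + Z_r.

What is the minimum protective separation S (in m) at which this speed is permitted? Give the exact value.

S_min = 901/640 m = 1.4078 m

stop time T_s = (19/20)/4 = 0.2375 s
robot in T_r: 0.9500·0.3000 = 0.2850 m
braking distance = 0.9500²/(2·4.0000) = 0.1128 m
human over T_r+T_s: 1.6000·(0.3000+0.2375) = 0.8600 m
C+Z_d+Z_r = 0.0000+0.1000+0.0500 = 0.1500 m
S_min ≈ 0.2850+0.1128+0.8600+0.1500  ⇒  S_min = 901/640 m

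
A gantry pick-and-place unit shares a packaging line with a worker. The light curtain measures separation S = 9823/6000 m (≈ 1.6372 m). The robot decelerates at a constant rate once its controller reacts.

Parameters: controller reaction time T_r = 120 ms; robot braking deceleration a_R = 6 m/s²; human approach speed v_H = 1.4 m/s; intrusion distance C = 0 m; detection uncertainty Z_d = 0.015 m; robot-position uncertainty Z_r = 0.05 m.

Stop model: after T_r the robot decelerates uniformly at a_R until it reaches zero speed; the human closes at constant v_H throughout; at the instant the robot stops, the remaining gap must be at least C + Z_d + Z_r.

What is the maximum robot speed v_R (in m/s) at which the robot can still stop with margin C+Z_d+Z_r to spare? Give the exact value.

collect terms ⇒ (1/12)·v_R² + (53/150)·v_R + (-337/240) = 0
  disc = (53/150)² − 4·(1/12)·(-337/240) = 5929/10000 ; √disc = 77/100
  v_R = (−(53/150) + 77/100) / (2·(1/12)) = 5/2 m/s
check:
braking lasts T_s = (5/2)/6 = 0.4167 s
robot in T_r: 2.5000·0.1200 = 0.3000 m
robot under decel: 2.5000²/(2·6.0000) = 0.5208 m
person approaches 1.4000·(0.1200+0.4167) = 0.7513 m
margins: 0.0000+0.0150+0.0500 = 0.0650 m
sum ≈ 0.3000+0.5208+0.7513+0.0650 ≈ 1.6372 m = S ✓

v_R_max = 5/2 m/s = 2.5000 m/s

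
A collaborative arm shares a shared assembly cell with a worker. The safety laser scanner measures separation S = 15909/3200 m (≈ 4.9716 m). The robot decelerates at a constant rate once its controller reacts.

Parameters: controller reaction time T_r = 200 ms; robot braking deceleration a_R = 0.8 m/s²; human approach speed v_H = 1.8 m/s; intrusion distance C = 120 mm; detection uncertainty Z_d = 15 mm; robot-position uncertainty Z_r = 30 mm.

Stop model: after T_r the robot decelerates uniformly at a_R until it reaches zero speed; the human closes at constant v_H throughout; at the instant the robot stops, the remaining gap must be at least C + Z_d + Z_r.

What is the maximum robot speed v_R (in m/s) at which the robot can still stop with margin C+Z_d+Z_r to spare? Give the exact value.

v_R_max = 27/20 m/s = 1.3500 m/s

quadratic (5/8)·v² + (49/20)·v + (-14229/3200) = 0
  disc = (49/20)² − 4·(5/8)·(-14229/3200) = 109561/6400 ; √disc = 331/80
  v_R = (−(49/20) + 331/80) / (2·(5/8)) = 27/20 m/s
check:
stop time T_s = (27/20)/(4/5) = 1.6875 s
robot covers v_R·T_r = 1.3500·0.2000 = 0.2700 m before braking
robot covers 1.3500·1.6875 − ½·0.8000·1.6875² = 1.1391 m while stopping
human over T_r+T_s: 1.8000·(0.2000+1.6875) = 3.3975 m
residual clearance needed = 0.1200+0.0150+0.0300 = 0.1650 m
sum ≈ 0.2700+1.1391+3.3975+0.1650 ≈ 4.9716 m = S ✓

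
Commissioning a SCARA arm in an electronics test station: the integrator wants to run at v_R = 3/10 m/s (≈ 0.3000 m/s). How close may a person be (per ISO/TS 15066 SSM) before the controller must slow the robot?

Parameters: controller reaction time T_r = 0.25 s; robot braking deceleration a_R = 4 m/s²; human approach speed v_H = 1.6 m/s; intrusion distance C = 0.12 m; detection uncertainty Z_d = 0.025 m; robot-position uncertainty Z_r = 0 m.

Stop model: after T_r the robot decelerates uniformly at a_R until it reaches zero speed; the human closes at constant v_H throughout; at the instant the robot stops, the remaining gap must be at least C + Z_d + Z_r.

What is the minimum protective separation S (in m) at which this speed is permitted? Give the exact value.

stop time T_s = (3/10)/4 = 0.0750 s
robot in T_r: 0.3000·0.2500 = 0.0750 m
robot covers 0.3000·0.0750 − ½·4.0000·0.0750² = 0.0112 m while stopping
person approaches 1.6000·(0.2500+0.0750) = 0.5200 m
residual clearance needed = 0.1200+0.0250+0.0000 = 0.1450 m
S_min ≈ 0.0750+0.0112+0.5200+0.1450  ⇒  S_min = 601/800 m

S_min = 601/800 m = 0.7512 m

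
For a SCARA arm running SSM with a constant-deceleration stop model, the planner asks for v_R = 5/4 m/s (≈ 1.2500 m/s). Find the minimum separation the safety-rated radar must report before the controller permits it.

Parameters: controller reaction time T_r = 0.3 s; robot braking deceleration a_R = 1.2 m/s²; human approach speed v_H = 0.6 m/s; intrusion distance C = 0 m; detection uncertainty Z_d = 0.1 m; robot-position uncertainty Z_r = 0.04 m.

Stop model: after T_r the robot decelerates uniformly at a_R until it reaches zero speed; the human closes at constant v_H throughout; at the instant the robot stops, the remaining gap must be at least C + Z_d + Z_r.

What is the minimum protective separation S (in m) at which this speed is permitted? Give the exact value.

S_min = 9461/4800 m = 1.9710 m

T_s = v_R/a_R = (5/4)/(6/5) = 1.0417 s
robot in T_r: 1.2500·0.3000 = 0.3750 m
braking distance = 1.2500²/(2·1.2000) = 0.6510 m
person approaches 0.6000·(0.3000+1.0417) = 0.8050 m
C+Z_d+Z_r = 0.0000+0.1000+0.0400 = 0.1400 m
S_min ≈ 0.3750+0.6510+0.8050+0.1400  ⇒  S_min = 9461/4800 m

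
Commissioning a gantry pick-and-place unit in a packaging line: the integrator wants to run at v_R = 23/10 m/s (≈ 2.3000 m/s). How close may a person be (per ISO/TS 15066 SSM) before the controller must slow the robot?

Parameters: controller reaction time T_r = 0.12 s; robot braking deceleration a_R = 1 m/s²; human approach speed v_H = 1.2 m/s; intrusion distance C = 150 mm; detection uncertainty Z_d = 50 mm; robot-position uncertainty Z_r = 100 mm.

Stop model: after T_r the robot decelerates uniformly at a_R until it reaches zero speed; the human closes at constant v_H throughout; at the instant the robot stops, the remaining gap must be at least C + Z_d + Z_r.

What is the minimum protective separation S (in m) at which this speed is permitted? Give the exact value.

stop time T_s = (23/10)/1 = 2.3000 s
reaction-phase robot travel = 2.3000·0.1200 = 0.2760 m
robot covers 2.3000·2.3000 − ½·1.0000·2.3000² = 2.6450 m while stopping
human over T_r+T_s: 1.2000·(0.1200+2.3000) = 2.9040 m
C+Z_d+Z_r = 0.1500+0.0500+0.1000 = 0.3000 m
S_min ≈ 0.2760+2.6450+2.9040+0.3000  ⇒  S_min = 49/8 m

S_min = 49/8 m = 6.1250 m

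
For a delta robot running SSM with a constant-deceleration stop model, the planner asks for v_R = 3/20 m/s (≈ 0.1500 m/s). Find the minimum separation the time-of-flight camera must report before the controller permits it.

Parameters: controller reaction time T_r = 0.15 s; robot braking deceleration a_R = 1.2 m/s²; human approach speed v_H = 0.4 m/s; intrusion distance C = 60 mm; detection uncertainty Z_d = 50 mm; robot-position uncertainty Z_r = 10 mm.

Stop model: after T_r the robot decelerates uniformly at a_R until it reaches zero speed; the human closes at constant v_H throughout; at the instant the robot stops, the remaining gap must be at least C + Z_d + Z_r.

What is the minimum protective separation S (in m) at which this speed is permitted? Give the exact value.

T_s = v_R/a_R = (3/20)/(6/5) = 0.1250 s
robot in T_r: 0.1500·0.1500 = 0.0225 m
braking distance = 0.1500²/(2·1.2000) = 0.0094 m
human closes 0.4000·0.2750 = 0.1100 m
residual clearance needed = 0.0600+0.0500+0.0100 = 0.1200 m
S_min ≈ 0.0225+0.0094+0.1100+0.1200  ⇒  S_min = 419/1600 m

S_min = 419/1600 m = 0.2619 m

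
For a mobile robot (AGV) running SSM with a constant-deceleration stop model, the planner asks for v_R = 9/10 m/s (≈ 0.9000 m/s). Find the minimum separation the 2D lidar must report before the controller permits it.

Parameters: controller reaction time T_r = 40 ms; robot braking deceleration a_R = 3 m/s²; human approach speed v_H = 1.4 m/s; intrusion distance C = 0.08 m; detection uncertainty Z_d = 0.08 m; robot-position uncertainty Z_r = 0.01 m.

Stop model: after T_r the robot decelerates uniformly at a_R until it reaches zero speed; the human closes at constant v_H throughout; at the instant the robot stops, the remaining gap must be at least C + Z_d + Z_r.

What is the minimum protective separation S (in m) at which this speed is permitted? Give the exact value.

S_min = 817/1000 m = 0.8170 m

stop time T_s = (9/10)/3 = 0.3000 s
robot covers v_R·T_r = 0.9000·0.0400 = 0.0360 m before braking
robot covers 0.9000·0.3000 − ½·3.0000·0.3000² = 0.1350 m while stopping
person approaches 1.4000·(0.0400+0.3000) = 0.4760 m
residual clearance needed = 0.0800+0.0800+0.0100 = 0.1700 m
S_min ≈ 0.0360+0.1350+0.4760+0.1700  ⇒  S_min = 817/1000 m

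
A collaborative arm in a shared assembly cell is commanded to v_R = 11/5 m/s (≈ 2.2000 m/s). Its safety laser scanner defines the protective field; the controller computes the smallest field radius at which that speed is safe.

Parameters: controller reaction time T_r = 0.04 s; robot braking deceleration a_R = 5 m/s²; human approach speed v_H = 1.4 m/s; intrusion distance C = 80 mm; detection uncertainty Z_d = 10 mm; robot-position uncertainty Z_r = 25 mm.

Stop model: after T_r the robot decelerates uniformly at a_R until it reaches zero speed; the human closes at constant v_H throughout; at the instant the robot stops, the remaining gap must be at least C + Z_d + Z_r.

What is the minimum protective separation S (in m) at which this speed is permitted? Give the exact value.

stop time T_s = (11/5)/5 = 0.4400 s
reaction-phase robot travel = 2.2000·0.0400 = 0.0880 m
braking distance = 2.2000²/(2·5.0000) = 0.4840 m
human closes 1.4000·0.4800 = 0.6720 m
C+Z_d+Z_r = 0.0800+0.0100+0.0250 = 0.1150 m
S_min ≈ 0.0880+0.4840+0.6720+0.1150  ⇒  S_min = 1359/1000 m

S_min = 1359/1000 m = 1.3590 m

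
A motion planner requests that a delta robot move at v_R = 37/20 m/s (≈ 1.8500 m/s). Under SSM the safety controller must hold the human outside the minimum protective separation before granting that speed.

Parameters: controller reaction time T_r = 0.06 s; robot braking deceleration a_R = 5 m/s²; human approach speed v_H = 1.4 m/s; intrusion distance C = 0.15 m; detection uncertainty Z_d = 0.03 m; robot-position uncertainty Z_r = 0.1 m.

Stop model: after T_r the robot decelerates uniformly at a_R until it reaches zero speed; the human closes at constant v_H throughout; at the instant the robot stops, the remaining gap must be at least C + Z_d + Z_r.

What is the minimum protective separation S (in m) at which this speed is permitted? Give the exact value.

S_min = 5341/4000 m = 1.3353 m

T_s = v_R/a_R = (37/20)/5 = 0.3700 s
robot in T_r: 1.8500·0.0600 = 0.1110 m
braking distance = 1.8500²/(2·5.0000) = 0.3422 m
human over T_r+T_s: 1.4000·(0.0600+0.3700) = 0.6020 m
margins: 0.1500+0.0300+0.1000 = 0.2800 m
S_min ≈ 0.1110+0.3422+0.6020+0.2800  ⇒  S_min = 5341/4000 m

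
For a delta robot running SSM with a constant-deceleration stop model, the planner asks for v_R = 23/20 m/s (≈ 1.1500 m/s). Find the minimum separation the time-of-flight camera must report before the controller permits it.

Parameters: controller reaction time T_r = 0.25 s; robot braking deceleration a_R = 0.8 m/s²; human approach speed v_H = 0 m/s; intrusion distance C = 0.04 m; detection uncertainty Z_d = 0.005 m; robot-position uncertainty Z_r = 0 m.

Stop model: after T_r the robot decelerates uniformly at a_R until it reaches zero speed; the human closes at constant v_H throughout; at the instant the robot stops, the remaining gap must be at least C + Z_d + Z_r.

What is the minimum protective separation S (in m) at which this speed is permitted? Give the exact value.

S_min = 3709/3200 m = 1.1591 m

T_s = v_R/a_R = (23/20)/(4/5) = 1.4375 s
robot in T_r: 1.1500·0.2500 = 0.2875 m
braking distance = 1.1500²/(2·0.8000) = 0.8266 m
human over T_r+T_s: 0.0000·(0.2500+1.4375) = 0.0000 m
residual clearance needed = 0.0400+0.0050+0.0000 = 0.0450 m
S_min ≈ 0.2875+0.8266+0.0000+0.0450  ⇒  S_min = 3709/3200 m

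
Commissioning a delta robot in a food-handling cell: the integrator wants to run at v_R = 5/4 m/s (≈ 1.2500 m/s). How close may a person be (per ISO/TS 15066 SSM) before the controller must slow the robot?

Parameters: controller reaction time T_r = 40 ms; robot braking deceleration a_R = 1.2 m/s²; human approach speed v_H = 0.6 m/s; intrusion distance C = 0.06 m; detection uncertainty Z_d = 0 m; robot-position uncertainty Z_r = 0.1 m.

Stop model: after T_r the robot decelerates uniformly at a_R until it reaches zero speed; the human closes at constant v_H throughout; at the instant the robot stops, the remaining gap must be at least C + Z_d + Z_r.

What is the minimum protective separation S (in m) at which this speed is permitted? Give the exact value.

stop time T_s = (5/4)/(6/5) = 1.0417 s
robot covers v_R·T_r = 1.2500·0.0400 = 0.0500 m before braking
robot covers 1.2500·1.0417 − ½·1.2000·1.0417² = 0.6510 m while stopping
human over T_r+T_s: 0.6000·(0.0400+1.0417) = 0.6490 m
margins: 0.0600+0.0000+0.1000 = 0.1600 m
S_min ≈ 0.0500+0.6510+0.6490+0.1600  ⇒  S_min = 36241/24000 m

S_min = 36241/24000 m = 1.5100 m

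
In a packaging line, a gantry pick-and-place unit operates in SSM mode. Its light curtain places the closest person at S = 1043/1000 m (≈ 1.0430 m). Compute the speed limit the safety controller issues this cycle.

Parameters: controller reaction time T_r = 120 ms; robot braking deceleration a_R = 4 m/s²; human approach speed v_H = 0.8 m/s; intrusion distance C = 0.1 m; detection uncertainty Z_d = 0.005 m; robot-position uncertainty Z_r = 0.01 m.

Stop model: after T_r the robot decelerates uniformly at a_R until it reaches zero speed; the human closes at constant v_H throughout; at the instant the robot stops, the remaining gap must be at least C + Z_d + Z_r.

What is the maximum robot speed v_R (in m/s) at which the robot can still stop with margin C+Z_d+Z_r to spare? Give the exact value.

at the boundary: (1/8)·v² + (8/25)·v + (-104/125) = 0
  disc = (8/25)² − 4·(1/8)·(-104/125) = 324/625 ; √disc = 18/25
  v_R = (−(8/25) + 18/25) / (2·(1/8)) = 8/5 m/s
check:
stop time T_s = (8/5)/4 = 0.4000 s
robot in T_r: 1.6000·0.1200 = 0.1920 m
robot under decel: 1.6000²/(2·4.0000) = 0.3200 m
person approaches 0.8000·(0.1200+0.4000) = 0.4160 m
C+Z_d+Z_r = 0.1000+0.0050+0.0100 = 0.1150 m
sum ≈ 0.1920+0.3200+0.4160+0.1150 ≈ 1.0430 m = S ✓

v_R_max = 8/5 m/s = 1.6000 m/s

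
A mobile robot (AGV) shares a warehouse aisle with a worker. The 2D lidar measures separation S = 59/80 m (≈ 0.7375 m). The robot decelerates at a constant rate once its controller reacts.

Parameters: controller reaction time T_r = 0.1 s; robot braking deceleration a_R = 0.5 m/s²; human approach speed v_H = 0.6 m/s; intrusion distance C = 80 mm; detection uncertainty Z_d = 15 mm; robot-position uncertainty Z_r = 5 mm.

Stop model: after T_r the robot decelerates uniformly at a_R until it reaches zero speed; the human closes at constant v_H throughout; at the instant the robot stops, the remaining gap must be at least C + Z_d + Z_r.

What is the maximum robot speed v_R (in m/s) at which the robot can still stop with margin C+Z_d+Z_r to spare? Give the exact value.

quadratic (1)·v² + (13/10)·v + (-231/400) = 0
  disc = (13/10)² − 4·(1)·(-231/400) = 4 ; √disc = 2
  v_R = (−(13/10) + 2) / (2·(1)) = 7/20 m/s
check:
braking lasts T_s = (7/20)/(1/2) = 0.7000 s
reaction-phase robot travel = 0.3500·0.1000 = 0.0350 m
braking distance = 0.3500²/(2·0.5000) = 0.1225 m
human over T_r+T_s: 0.6000·(0.1000+0.7000) = 0.4800 m
C+Z_d+Z_r = 0.0800+0.0150+0.0050 = 0.1000 m
sum ≈ 0.0350+0.1225+0.4800+0.1000 ≈ 0.7375 m = S ✓

v_R_max = 7/20 m/s = 0.3500 m/s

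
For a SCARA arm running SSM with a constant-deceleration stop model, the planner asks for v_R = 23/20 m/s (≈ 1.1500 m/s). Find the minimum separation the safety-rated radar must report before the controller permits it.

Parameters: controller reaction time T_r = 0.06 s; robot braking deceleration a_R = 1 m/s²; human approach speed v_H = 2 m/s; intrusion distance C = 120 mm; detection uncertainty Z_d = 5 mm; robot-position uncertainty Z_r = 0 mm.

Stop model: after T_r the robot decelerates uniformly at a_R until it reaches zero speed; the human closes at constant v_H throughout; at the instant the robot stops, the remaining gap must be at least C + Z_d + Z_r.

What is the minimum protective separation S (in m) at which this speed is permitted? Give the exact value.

braking lasts T_s = (23/20)/1 = 1.1500 s
reaction-phase robot travel = 1.1500·0.0600 = 0.0690 m
braking distance = 1.1500²/(2·1.0000) = 0.6613 m
human over T_r+T_s: 2.0000·(0.0600+1.1500) = 2.4200 m
margins: 0.1200+0.0050+0.0000 = 0.1250 m
S_min ≈ 0.0690+0.6613+2.4200+0.1250  ⇒  S_min = 13101/4000 m

S_min = 13101/4000 m = 3.2753 m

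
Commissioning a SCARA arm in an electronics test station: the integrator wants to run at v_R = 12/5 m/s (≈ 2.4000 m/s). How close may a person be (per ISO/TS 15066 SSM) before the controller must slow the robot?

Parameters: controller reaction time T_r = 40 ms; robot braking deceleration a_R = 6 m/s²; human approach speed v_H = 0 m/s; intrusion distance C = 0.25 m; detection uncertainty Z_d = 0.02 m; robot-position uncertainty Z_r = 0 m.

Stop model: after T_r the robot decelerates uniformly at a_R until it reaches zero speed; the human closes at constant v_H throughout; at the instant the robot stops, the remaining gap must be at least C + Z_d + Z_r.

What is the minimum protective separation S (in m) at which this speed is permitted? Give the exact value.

S_min = 423/500 m = 0.8460 m

stop time T_s = (12/5)/6 = 0.4000 s
reaction-phase robot travel = 2.4000·0.0400 = 0.0960 m
robot covers 2.4000·0.4000 − ½·6.0000·0.4000² = 0.4800 m while stopping
human over T_r+T_s: 0.0000·(0.0400+0.4000) = 0.0000 m
residual clearance needed = 0.2500+0.0200+0.0000 = 0.2700 m
S_min ≈ 0.0960+0.4800+0.0000+0.2700  ⇒  S_min = 423/500 m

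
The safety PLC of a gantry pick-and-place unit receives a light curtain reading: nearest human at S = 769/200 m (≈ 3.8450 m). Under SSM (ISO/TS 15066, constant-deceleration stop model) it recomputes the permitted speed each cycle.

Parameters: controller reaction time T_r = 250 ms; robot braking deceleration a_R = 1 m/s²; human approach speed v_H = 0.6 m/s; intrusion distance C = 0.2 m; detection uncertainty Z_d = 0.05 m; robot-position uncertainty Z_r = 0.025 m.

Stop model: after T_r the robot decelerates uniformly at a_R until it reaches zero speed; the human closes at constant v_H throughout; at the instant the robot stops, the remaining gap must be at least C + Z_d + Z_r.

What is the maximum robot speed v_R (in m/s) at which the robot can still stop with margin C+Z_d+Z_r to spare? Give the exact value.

v_R_max = 19/10 m/s = 1.9000 m/s

at the boundary: (1/2)·v² + (17/20)·v + (-171/50) = 0
  disc = (17/20)² − 4·(1/2)·(-171/50) = 121/16 ; √disc = 11/4
  v_R = (−(17/20) + 11/4) / (2·(1/2)) = 19/10 m/s
check:
stop time T_s = (19/10)/1 = 1.9000 s
reaction-phase robot travel = 1.9000·0.2500 = 0.4750 m
robot under decel: 1.9000²/(2·1.0000) = 1.8050 m
human closes 0.6000·2.1500 = 1.2900 m
C+Z_d+Z_r = 0.2000+0.0500+0.0250 = 0.2750 m
sum ≈ 0.4750+1.8050+1.2900+0.2750 ≈ 3.8450 m = S ✓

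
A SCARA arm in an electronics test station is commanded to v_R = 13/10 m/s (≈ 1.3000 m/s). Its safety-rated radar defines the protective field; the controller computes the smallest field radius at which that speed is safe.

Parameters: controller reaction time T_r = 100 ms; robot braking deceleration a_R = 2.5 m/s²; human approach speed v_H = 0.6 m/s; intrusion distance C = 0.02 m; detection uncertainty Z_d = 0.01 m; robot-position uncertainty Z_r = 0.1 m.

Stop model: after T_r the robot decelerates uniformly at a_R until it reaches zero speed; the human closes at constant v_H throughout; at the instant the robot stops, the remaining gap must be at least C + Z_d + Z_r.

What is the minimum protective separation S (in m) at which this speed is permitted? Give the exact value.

S_min = 97/100 m = 0.9700 m

stop time T_s = (13/10)/(5/2) = 0.5200 s
robot covers v_R·T_r = 1.3000·0.1000 = 0.1300 m before braking
robot under decel: 1.3000²/(2·2.5000) = 0.3380 m
human over T_r+T_s: 0.6000·(0.1000+0.5200) = 0.3720 m
margins: 0.0200+0.0100+0.1000 = 0.1300 m
S_min ≈ 0.1300+0.3380+0.3720+0.1300  ⇒  S_min = 97/100 m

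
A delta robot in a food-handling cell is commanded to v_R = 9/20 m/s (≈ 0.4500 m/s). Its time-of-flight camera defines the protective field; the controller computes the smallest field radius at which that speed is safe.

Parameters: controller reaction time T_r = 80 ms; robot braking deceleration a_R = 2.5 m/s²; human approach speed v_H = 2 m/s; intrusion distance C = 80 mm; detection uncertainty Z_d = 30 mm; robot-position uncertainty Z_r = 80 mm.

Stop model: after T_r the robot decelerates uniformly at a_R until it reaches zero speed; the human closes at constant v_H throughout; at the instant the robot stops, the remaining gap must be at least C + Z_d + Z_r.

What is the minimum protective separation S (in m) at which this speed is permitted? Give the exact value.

stop time T_s = (9/20)/(5/2) = 0.1800 s
reaction-phase robot travel = 0.4500·0.0800 = 0.0360 m
robot under decel: 0.4500²/(2·2.5000) = 0.0405 m
person approaches 2.0000·(0.0800+0.1800) = 0.5200 m
residual clearance needed = 0.0800+0.0300+0.0800 = 0.1900 m
S_min ≈ 0.0360+0.0405+0.5200+0.1900  ⇒  S_min = 1573/2000 m

S_min = 1573/2000 m = 0.7865 m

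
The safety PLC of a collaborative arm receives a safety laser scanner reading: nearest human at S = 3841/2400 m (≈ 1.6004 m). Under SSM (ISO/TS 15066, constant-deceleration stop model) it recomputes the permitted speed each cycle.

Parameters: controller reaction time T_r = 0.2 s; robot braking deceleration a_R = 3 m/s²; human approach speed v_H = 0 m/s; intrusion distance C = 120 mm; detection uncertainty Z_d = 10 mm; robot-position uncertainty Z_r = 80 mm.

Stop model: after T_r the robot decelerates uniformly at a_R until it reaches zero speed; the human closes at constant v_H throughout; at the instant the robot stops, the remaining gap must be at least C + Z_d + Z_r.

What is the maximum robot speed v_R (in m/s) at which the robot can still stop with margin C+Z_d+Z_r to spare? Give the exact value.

v_R_max = 47/20 m/s = 2.3500 m/s

quadratic (1/6)·v² + (1/5)·v + (-3337/2400) = 0
  disc = (1/5)² − 4·(1/6)·(-3337/2400) = 3481/3600 ; √disc = 59/60
  v_R = (−(1/5) + 59/60) / (2·(1/6)) = 47/20 m/s
check:
T_s = v_R/a_R = (47/20)/3 = 0.7833 s
robot in T_r: 2.3500·0.2000 = 0.4700 m
robot under decel: 2.3500²/(2·3.0000) = 0.9204 m
human closes 0.0000·0.9833 = 0.0000 m
residual clearance needed = 0.1200+0.0100+0.0800 = 0.2100 m
sum ≈ 0.4700+0.9204+0.0000+0.2100 ≈ 1.6004 m = S ✓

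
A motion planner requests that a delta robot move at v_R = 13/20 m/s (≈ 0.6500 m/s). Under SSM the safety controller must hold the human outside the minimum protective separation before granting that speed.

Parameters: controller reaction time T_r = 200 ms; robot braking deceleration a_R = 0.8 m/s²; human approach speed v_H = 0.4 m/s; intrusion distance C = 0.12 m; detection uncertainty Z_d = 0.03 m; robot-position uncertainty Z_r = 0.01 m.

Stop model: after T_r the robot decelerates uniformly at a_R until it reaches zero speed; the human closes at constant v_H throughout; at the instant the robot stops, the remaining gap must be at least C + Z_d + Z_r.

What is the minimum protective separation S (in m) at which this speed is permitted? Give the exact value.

S_min = 3069/3200 m = 0.9591 m

T_s = v_R/a_R = (13/20)/(4/5) = 0.8125 s
robot in T_r: 0.6500·0.2000 = 0.1300 m
braking distance = 0.6500²/(2·0.8000) = 0.2641 m
human closes 0.4000·1.0125 = 0.4050 m
C+Z_d+Z_r = 0.1200+0.0300+0.0100 = 0.1600 m
S_min ≈ 0.1300+0.2641+0.4050+0.1600  ⇒  S_min = 3069/3200 m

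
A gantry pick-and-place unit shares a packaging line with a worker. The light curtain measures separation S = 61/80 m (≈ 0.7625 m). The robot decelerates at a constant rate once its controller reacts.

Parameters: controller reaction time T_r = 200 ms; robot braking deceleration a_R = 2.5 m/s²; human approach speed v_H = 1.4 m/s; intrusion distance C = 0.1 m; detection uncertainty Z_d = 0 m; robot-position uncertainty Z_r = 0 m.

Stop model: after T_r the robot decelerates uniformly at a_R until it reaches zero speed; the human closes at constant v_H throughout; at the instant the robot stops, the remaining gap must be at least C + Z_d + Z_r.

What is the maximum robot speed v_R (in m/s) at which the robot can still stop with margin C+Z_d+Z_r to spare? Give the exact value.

quadratic (1/5)·v² + (19/25)·v + (-153/400) = 0
  disc = (19/25)² − 4·(1/5)·(-153/400) = 2209/2500 ; √disc = 47/50
  v_R = (−(19/25) + 47/50) / (2·(1/5)) = 9/20 m/s
check:
T_s = v_R/a_R = (9/20)/(5/2) = 0.1800 s
reaction-phase robot travel = 0.4500·0.2000 = 0.0900 m
braking distance = 0.4500²/(2·2.5000) = 0.0405 m
person approaches 1.4000·(0.2000+0.1800) = 0.5320 m
margins: 0.1000+0.0000+0.0000 = 0.1000 m
sum ≈ 0.0900+0.0405+0.5320+0.1000 ≈ 0.7625 m = S ✓

v_R_max = 9/20 m/s = 0.4500 m/s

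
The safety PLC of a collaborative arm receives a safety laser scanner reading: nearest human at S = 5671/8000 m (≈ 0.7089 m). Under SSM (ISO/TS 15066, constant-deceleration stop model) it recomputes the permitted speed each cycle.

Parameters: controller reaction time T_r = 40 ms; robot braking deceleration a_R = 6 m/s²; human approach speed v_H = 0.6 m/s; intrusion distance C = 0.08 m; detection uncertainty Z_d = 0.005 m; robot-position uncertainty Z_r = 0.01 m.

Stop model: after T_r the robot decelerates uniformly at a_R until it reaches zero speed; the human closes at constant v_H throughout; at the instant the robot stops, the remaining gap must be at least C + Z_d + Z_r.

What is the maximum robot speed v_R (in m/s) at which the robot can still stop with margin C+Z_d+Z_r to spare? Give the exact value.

quadratic (1/12)·v² + (7/50)·v + (-4719/8000) = 0
  disc = (7/50)² − 4·(1/12)·(-4719/8000) = 8649/40000 ; √disc = 93/200
  v_R = (−(7/50) + 93/200) / (2·(1/12)) = 39/20 m/s
check:
stop time T_s = (39/20)/6 = 0.3250 s
robot in T_r: 1.9500·0.0400 = 0.0780 m
robot covers 1.9500·0.3250 − ½·6.0000·0.3250² = 0.3169 m while stopping
human over T_r+T_s: 0.6000·(0.0400+0.3250) = 0.2190 m
residual clearance needed = 0.0800+0.0050+0.0100 = 0.0950 m
sum ≈ 0.0780+0.3169+0.2190+0.0950 ≈ 0.7089 m = S ✓

v_R_max = 39/20 m/s = 1.9500 m/s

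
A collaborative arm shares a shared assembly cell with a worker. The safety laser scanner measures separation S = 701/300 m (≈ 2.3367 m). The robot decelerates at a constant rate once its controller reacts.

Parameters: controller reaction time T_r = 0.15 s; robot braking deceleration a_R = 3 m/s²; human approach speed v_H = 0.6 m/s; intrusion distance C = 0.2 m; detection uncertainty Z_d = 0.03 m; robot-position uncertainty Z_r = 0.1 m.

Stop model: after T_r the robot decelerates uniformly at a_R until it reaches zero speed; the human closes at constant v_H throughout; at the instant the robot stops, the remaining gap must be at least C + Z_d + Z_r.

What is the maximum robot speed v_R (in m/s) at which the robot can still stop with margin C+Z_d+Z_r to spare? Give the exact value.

v_R_max = 5/2 m/s = 2.5000 m/s

at the boundary: (1/6)·v² + (7/20)·v + (-23/12) = 0
  disc = (7/20)² − 4·(1/6)·(-23/12) = 5041/3600 ; √disc = 71/60
  v_R = (−(7/20) + 71/60) / (2·(1/6)) = 5/2 m/s
check:
T_s = v_R/a_R = (5/2)/3 = 0.8333 s
robot covers v_R·T_r = 2.5000·0.1500 = 0.3750 m before braking
robot under decel: 2.5000²/(2·3.0000) = 1.0417 m
human closes 0.6000·0.9833 = 0.5900 m
residual clearance needed = 0.2000+0.0300+0.1000 = 0.3300 m
sum ≈ 0.3750+1.0417+0.5900+0.3300 ≈ 2.3367 m = S ✓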